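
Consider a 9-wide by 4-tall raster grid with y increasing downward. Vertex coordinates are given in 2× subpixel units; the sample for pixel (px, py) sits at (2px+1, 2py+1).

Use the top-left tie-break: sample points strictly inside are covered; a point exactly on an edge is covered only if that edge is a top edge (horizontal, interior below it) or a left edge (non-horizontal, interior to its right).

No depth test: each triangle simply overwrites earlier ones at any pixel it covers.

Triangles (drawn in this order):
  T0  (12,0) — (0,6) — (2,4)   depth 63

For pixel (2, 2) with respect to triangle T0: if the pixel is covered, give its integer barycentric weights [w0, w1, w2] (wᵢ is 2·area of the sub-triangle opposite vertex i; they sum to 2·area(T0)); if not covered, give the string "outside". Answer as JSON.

T0:
  2·area = 12
  edge (12, 0)→(0, 6): d=(-12,6) right/bottom  bias=-1
  edge (0, 6)→(2, 4): d=(2,-2) top-left  bias=+0
  edge (2, 4)→(12, 0): d=(10,-4) top-left  bias=+0
    (2,0)@(5, 1): e=[30,0,-18] → ·  [on edge]
    (1,1)@(3, 3): e=[18,0,-6] → ·  [on edge]
    (2,1)@(5, 3): e=[6,4,2] → #
    (3,1)@(7, 3): e=[-6,8,10] → ·
    (0,2)@(1, 5): e=[6,0,6] → #  [on edge]
    (1,2)@(3, 5): e=[-6,4,14] → ·
    (2,2)@(5, 5): e=[-18,8,22] → ·
    (0,3)@(1, 7): e=[-18,4,26] → ·
  covered (2 px):
    · · · · · · · · ·
    · · # · · · · · ·
    # · · · · · · · ·
    · · · · · · · · ·

Answer: "outside"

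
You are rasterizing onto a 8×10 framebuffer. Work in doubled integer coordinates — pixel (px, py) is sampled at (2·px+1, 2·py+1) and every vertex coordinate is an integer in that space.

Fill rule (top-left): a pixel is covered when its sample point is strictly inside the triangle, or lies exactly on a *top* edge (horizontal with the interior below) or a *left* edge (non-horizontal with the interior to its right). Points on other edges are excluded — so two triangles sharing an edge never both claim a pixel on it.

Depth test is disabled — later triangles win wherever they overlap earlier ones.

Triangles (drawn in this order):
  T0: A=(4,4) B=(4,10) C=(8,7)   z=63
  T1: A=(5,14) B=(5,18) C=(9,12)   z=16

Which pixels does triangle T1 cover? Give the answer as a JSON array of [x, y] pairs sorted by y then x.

T0:
  2·area = 24  (B↔C swapped to make it positive)
  edge (4, 4)→(8, 7): d=(4,3) right/bottom  bias=-1
  edge (8, 7)→(4, 10): d=(-4,3) right/bottom  bias=-1
  edge (4, 10)→(4, 4): d=(0,-6) top-left  bias=+0
    (2,2)@(5, 5): e=[1,17,6] → #
    (3,2)@(7, 5): e=[-5,11,18] → ·
    (2,3)@(5, 7): e=[9,9,6] → #
    (3,3)@(7, 7): e=[3,3,18] → #
    (4,3)@(9, 7): e=[-3,-3,30] → ·
    (2,4)@(5, 9): e=[17,1,6] → #
    (3,4)@(7, 9): e=[11,-5,18] → ·
    (2,5)@(5, 11): e=[25,-7,6] → ·
  covered (4 px):
    · · · · · · · ·
    · · · · · · · ·
    · · # · · · · ·
    · · # # · · · ·
    · · # · · · · ·
    · · · · · · · ·
    · · · · · · · ·
    · · · · · · · ·
    · · · · · · · ·
    · · · · · · · ·
T1:
  2·area = 16  (B↔C swapped to make it positive)
  edge (5, 14)→(9, 12): d=(4,-2) top-left  bias=+0
  edge (9, 12)→(5, 18): d=(-4,6) right/bottom  bias=-1
  edge (5, 18)→(5, 14): d=(0,-4) top-left  bias=+0
    (2,0)@(5, 1): e=[-52,68,0] → ·  [on edge]
    (2,1)@(5, 3): e=[-44,60,0] → ·  [on edge]
    (7,1)@(15, 3): e=[-24,0,40] → ·  [on edge]
    (2,2)@(5, 5): e=[-36,52,0] → ·  [on edge]
    (2,3)@(5, 7): e=[-28,44,0] → ·  [on edge]
    (2,4)@(5, 9): e=[-20,36,0] → ·  [on edge]
    (5,4)@(11, 9): e=[-8,0,24] → ·  [on edge]
    (7,4)@(15, 9): e=[0,-24,40] → ·  [on edge]
    (2,5)@(5, 11): e=[-12,28,0] → ·  [on edge]
    (5,5)@(11, 11): e=[0,-8,24] → ·  [on edge]
    (2,6)@(5, 13): e=[-4,20,0] → ·  [on edge]
    (3,6)@(7, 13): e=[0,8,8] → #  [on edge]
    (1,7)@(3, 15): e=[0,24,-8] → ·  [on edge]
    (2,7)@(5, 15): e=[4,12,0] → #  [on edge]
    (3,7)@(7, 15): e=[8,0,8] → ·  [on edge]
    (2,8)@(5, 17): e=[12,4,0] → #  [on edge]
    (2,9)@(5, 19): e=[20,-4,0] → ·  [on edge]
  covered (3 px):
    · · · · · · · ·
    · · · · · · · ·
    · · · · · · · ·
    · · · · · · · ·
    · · · · · · · ·
    · · · · · · · ·
    · · · # · · · ·
    · · # · · · · ·
    · · # · · · · ·
    · · · · · · · ·

Result: [[3,6],[2,7],[2,8]]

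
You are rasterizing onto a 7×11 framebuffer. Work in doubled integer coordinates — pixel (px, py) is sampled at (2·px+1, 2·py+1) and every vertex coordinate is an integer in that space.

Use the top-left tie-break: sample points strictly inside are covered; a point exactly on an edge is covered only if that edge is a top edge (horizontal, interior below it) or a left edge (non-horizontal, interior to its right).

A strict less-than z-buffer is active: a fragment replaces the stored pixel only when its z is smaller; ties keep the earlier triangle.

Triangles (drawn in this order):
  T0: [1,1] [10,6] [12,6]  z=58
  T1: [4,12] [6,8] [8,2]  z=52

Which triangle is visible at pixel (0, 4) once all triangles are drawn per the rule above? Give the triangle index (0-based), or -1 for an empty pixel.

T0:
  2·area = 10  (B↔C swapped to make it positive)
  edge (1, 1)→(12, 6): d=(11,5) right/bottom  bias=-1
  edge (12, 6)→(10, 6): d=(-2,0) right/bottom  bias=-1
  edge (10, 6)→(1, 1): d=(-9,-5) top-left  bias=+0
    (0,0)@(1, 1): e=[0,10,0] → .  [on edge]
    (2,1)@(5, 3): e=[2,6,2] → X
    (3,1)@(7, 3): e=[-8,6,12] → .
    (2,2)@(5, 5): e=[24,2,-16] → .
    (4,2)@(9, 5): e=[4,2,4] → X
    (5,2)@(11, 5): e=[-6,2,14] → .
    (4,3)@(9, 7): e=[26,-2,-14] → .
  covered (2 px):
    . . . . . . .
    . . X . . . .
    . . . . X . .
    . . . . . . .
    . . . . . . .
    . . . . . . .
    . . . . . . .
    . . . . . . .
    . . . . . . .
    . . . . . . .
    . . . . . . .
T1:
  2·area = 4  (B↔C swapped to make it positive)
  edge (4, 12)→(8, 2): d=(4,-10) top-left  bias=+0
  edge (8, 2)→(6, 8): d=(-2,6) right/bottom  bias=-1
  edge (6, 8)→(4, 12): d=(-2,4) right/bottom  bias=-1
    (3,2)@(7, 5): e=[2,0,2] → .  [on edge]
    (2,5)@(5, 11): e=[6,0,-2] → .  [on edge]
    (1,8)@(3, 17): e=[10,0,-6] → .  [on edge]
  covered (0 px):
    . . . . . . .
    . . . . . . .
    . . . . . . .
    . . . . . . .
    . . . . . . .
    . . . . . . .
    . . . . . . .
    . . . . . . .
    . . . . . . .
    . . . . . . .
    . . . . . . .

Z-buffer (winner per pixel, '.' = empty):
  . . . . . . .
  . . 0 . . . .
  . . . . 0 . .
  . . . . . . .
  . . . . . . .
  . . . . . . .
  . . . . . . .
  . . . . . . .
  . . . . . . .
  . . . . . . .
  . . . . . . .

Result: -1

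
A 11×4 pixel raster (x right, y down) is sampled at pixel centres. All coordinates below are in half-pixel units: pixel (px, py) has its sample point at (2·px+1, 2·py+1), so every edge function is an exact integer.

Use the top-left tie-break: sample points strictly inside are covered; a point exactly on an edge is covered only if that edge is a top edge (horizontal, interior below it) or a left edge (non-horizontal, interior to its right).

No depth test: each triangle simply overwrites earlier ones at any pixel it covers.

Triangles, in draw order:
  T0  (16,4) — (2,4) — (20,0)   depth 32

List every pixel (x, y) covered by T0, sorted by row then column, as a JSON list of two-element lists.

T0:
  2·area = 56
  edge (16, 4)→(2, 4): d=(-14,0) right/bottom  bias=-1
  edge (2, 4)→(20, 0): d=(18,-4) top-left  bias=+0
  edge (20, 0)→(16, 4): d=(-4,4) right/bottom  bias=-1
    (8,0)@(17, 1): e=[42,6,8] → X
    (9,0)@(19, 1): e=[42,14,0] → .  [on edge]
    (3,1)@(7, 3): e=[14,2,40] → X
    (4,1)@(9, 3): e=[14,10,32] → X
    (5,1)@(11, 3): e=[14,18,24] → X
    (6,1)@(13, 3): e=[14,26,16] → X
    (7,1)@(15, 3): e=[14,34,8] → X
    (8,1)@(17, 3): e=[14,42,0] → .  [on edge]
    (3,2)@(7, 5): e=[-14,38,32] → .
    (4,2)@(9, 5): e=[-14,46,24] → .
    (5,2)@(11, 5): e=[-14,54,16] → .
    (6,2)@(13, 5): e=[-14,62,8] → .
    (7,2)@(15, 5): e=[-14,70,0] → .  [on edge]
    (6,3)@(13, 7): e=[-42,98,0] → .  [on edge]
  covered (6 px):
    . . . . . . . . X . .
    . . . X X X X X . . .
    . . . . . . . . . . .
    . . . . . . . . . . .

Final: [[8,0],[3,1],[4,1],[5,1],[6,1],[7,1]]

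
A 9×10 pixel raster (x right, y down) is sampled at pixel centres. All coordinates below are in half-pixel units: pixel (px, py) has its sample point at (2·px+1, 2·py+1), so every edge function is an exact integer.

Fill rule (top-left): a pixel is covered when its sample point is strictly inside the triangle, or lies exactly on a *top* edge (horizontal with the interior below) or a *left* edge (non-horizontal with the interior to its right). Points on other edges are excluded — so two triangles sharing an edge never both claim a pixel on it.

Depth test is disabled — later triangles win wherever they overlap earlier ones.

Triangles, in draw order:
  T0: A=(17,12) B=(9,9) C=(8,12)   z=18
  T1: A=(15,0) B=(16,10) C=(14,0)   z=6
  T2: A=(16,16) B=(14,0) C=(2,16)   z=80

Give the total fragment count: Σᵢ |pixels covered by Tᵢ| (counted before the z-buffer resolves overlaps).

T0:
  2·area = 27  (B↔C swapped to make it positive)
  edge (17, 12)→(8, 12): d=(-9,0) right/bottom  bias=-1
  edge (8, 12)→(9, 9): d=(1,-3) top-left  bias=+0
  edge (9, 9)→(17, 12): d=(8,3) right/bottom  bias=-1
    (5,1)@(11, 3): e=[81,0,-54] → ·  [on edge]
    (4,4)@(9, 9): e=[27,0,0] → ·  [on edge]
    (4,5)@(9, 11): e=[9,2,16] → █
    (5,5)@(11, 11): e=[9,8,10] → █
    (6,5)@(13, 11): e=[9,14,4] → █
    (7,5)@(15, 11): e=[9,20,-2] → ·
    (4,6)@(9, 13): e=[-9,4,32] → ·
    (5,6)@(11, 13): e=[-9,10,26] → ·
    (6,6)@(13, 13): e=[-9,16,20] → ·
    (3,7)@(7, 15): e=[-27,0,54] → ·  [on edge]
  covered (3 px):
    · · · · · · · · ·
    · · · · · · · · ·
    · · · · · · · · ·
    · · · · · · · · ·
    · · · · · · · · ·
    · · · · █ █ █ · ·
    · · · · · · · · ·
    · · · · · · · · ·
    · · · · · · · · ·
    · · · · · · · · ·
T1:
  2·area = 10
  edge (15, 0)→(16, 10): d=(1,10) right/bottom  bias=-1
  edge (16, 10)→(14, 0): d=(-2,-10) top-left  bias=+0
  edge (14, 0)→(15, 0): d=(1,0) top-left  bias=+0
    (7,0)@(15, 1): e=[1,8,1] → █
    (8,0)@(17, 1): e=[-19,28,1] → ·
    (7,1)@(15, 3): e=[3,4,3] → █
    (8,1)@(17, 3): e=[-17,24,3] → ·
    (7,2)@(15, 5): e=[5,0,5] → █  [on edge]
    (8,2)@(17, 5): e=[-15,20,5] → ·
    (7,3)@(15, 7): e=[7,-4,7] → ·
    (8,7)@(17, 15): e=[-5,0,15] → ·  [on edge]
  covered (3 px):
    · · · · · · · █ ·
    · · · · · · · █ ·
    · · · · · · · █ ·
    · · · · · · · · ·
    · · · · · · · · ·
    · · · · · · · · ·
    · · · · · · · · ·
    · · · · · · · · ·
    · · · · · · · · ·
    · · · · · · · · ·
T2:
  2·area = 224  (B↔C swapped to make it positive)
  edge (16, 16)→(2, 16): d=(-14,0) right/bottom  bias=-1
  edge (2, 16)→(14, 0): d=(12,-16) top-left  bias=+0
  edge (14, 0)→(16, 16): d=(2,16) right/bottom  bias=-1
    (6,1)@(13, 3): e=[182,20,22] → █
    (7,1)@(15, 3): e=[182,52,-10] → ·
    (5,2)@(11, 5): e=[154,12,58] → █
    (7,2)@(15, 5): e=[154,76,-6] → ·
    (4,3)@(9, 7): e=[126,4,94] → █
    (7,3)@(15, 7): e=[126,100,-2] → ·
    (4,4)@(9, 9): e=[98,28,98] → █
    (7,4)@(15, 9): e=[98,124,2] → █
    (8,4)@(17, 9): e=[98,156,-30] → ·
    (3,5)@(7, 11): e=[70,20,134] → █
    (8,5)@(17, 11): e=[70,180,-26] → ·
    (2,6)@(5, 13): e=[42,12,170] → █
  covered (28 px):
    · · · · · · · · ·
    · · · · · · █ · ·
    · · · · · █ █ · ·
    · · · · █ █ █ · ·
    · · · · █ █ █ █ ·
    · · · █ █ █ █ █ ·
    · · █ █ █ █ █ █ ·
    · █ █ █ █ █ █ █ ·
    · · · · · · · · ·
    · · · · · · · · ·

Answer: 34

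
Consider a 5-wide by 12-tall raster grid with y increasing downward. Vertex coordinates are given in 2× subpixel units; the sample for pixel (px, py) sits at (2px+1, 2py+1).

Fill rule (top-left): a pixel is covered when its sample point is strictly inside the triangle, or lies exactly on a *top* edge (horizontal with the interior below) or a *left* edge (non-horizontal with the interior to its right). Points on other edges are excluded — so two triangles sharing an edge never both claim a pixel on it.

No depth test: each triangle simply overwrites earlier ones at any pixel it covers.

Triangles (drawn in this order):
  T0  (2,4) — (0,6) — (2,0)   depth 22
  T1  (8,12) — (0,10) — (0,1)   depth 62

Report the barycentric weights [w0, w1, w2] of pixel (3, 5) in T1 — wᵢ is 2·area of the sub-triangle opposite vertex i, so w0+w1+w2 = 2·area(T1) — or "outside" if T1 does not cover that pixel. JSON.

T0:
  2·area = 8
  edge (2, 4)→(0, 6): d=(-2,2) right/bottom  bias=-1
  edge (0, 6)→(2, 0): d=(2,-6) top-left  bias=+0
  edge (2, 0)→(2, 4): d=(0,4) right/bottom  bias=-1
    (2,0)@(5, 1): e=[0,20,-12] → ·  [on edge]
    (0,1)@(1, 3): e=[4,0,4] → █  [on edge]
    (1,1)@(3, 3): e=[0,12,-4] → ·  [on edge]
    (0,2)@(1, 5): e=[0,4,4] → ·  [on edge]
  covered (1 px):
    · · · · ·
    █ · · · ·
    · · · · ·
    · · · · ·
    · · · · ·
    · · · · ·
    · · · · ·
    · · · · ·
    · · · · ·
    · · · · ·
    · · · · ·
    · · · · ·
T1:
  2·area = 72
  edge (8, 12)→(0, 10): d=(-8,-2) top-left  bias=+0
  edge (0, 10)→(0, 1): d=(0,-9) top-left  bias=+0
  edge (0, 1)→(8, 12): d=(8,11) right/bottom  bias=-1
    (0,1)@(1, 3): e=[58,9,5] → █
    (1,1)@(3, 3): e=[62,27,-17] → ·
    (0,2)@(1, 5): e=[42,9,21] → █
    (1,2)@(3, 5): e=[46,27,-1] → ·
    (0,3)@(1, 7): e=[26,9,37] → █
    (1,3)@(3, 7): e=[30,27,15] → █
    (2,3)@(5, 7): e=[34,45,-7] → ·
    (0,4)@(1, 9): e=[10,9,53] → █
    (2,4)@(5, 9): e=[18,45,9] → █
    (3,4)@(7, 9): e=[22,63,-13] → ·
    (0,5)@(1, 11): e=[-6,9,69] → ·
    (1,5)@(3, 11): e=[-2,27,47] → ·
  covered (9 px):
    · · · · ·
    █ · · · ·
    █ · · · ·
    █ █ · · ·
    █ █ █ · ·
    · · █ █ ·
    · · · · ·
    · · · · ·
    · · · · ·
    · · · · ·
    · · · · ·
    · · · · ·

Answer: [63,3,6]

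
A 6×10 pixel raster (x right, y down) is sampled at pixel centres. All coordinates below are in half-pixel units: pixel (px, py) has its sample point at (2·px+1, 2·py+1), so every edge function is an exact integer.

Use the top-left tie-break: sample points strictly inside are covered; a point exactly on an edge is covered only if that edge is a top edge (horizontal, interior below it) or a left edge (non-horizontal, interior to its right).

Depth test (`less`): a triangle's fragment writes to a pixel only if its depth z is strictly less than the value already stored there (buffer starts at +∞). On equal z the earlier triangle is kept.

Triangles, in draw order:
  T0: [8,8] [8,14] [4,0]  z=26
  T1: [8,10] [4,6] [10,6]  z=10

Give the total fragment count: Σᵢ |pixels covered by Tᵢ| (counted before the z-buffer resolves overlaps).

T0:
  2·area = 24
  edge (8, 8)→(8, 14): d=(0,6) right/bottom  bias=-1
  edge (8, 14)→(4, 0): d=(-4,-14) top-left  bias=+0
  edge (4, 0)→(8, 8): d=(4,8) right/bottom  bias=-1
    (2,1)@(5, 3): e=[18,2,4] → #
    (3,1)@(7, 3): e=[6,30,-12] → ·
    (2,2)@(5, 5): e=[18,-6,12] → ·
    (3,3)@(7, 7): e=[6,14,4] → #
    (4,3)@(9, 7): e=[-6,42,-12] → ·
    (3,4)@(7, 9): e=[6,6,12] → #
    (4,4)@(9, 9): e=[-6,34,-4] → ·
    (3,5)@(7, 11): e=[6,-2,20] → ·
  covered (3 px):
    · · · · · ·
    · · # · · ·
    · · · · · ·
    · · · # · ·
    · · · # · ·
    · · · · · ·
    · · · · · ·
    · · · · · ·
    · · · · · ·
    · · · · · ·
T1:
  2·area = 24
  edge (8, 10)→(4, 6): d=(-4,-4) top-left  bias=+0
  edge (4, 6)→(10, 6): d=(6,0) top-left  bias=+0
  edge (10, 6)→(8, 10): d=(-2,4) right/bottom  bias=-1
    (0,1)@(1, 3): e=[0,-18,42] → ·  [on edge]
    (1,2)@(3, 5): e=[0,-6,30] → ·  [on edge]
    (2,3)@(5, 7): e=[0,6,18] → #  [on edge]
    (3,3)@(7, 7): e=[8,6,10] → #
    (4,3)@(9, 7): e=[16,6,2] → #
    (5,3)@(11, 7): e=[24,6,-6] → ·
    (2,4)@(5, 9): e=[-8,18,14] → ·
    (3,4)@(7, 9): e=[0,18,6] → #  [on edge]
    (4,4)@(9, 9): e=[8,18,-2] → ·
    (3,5)@(7, 11): e=[-8,30,2] → ·
    (4,5)@(9, 11): e=[0,30,-6] → ·  [on edge]
    (5,6)@(11, 13): e=[0,42,-18] → ·  [on edge]
  covered (4 px):
    · · · · · ·
    · · · · · ·
    · · · · · ·
    · · # # # ·
    · · · # · ·
    · · · · · ·
    · · · · · ·
    · · · · · ·
    · · · · · ·
    · · · · · ·

Final: 7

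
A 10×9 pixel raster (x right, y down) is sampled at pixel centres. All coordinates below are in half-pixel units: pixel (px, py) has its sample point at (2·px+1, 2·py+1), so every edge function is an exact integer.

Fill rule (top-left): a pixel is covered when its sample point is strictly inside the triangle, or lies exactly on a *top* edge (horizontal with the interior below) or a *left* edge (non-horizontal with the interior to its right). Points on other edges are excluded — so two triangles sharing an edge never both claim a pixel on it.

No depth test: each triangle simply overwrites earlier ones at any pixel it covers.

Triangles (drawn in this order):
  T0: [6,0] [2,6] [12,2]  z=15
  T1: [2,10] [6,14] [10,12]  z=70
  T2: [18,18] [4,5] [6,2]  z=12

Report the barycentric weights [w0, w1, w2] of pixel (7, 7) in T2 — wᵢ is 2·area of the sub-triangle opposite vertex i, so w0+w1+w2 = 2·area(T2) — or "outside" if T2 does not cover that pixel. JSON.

T0:
  2·area = 44  (B↔C swapped to make it positive)
  edge (6, 0)→(12, 2): d=(6,2) right/bottom  bias=-1
  edge (12, 2)→(2, 6): d=(-10,4) right/bottom  bias=-1
  edge (2, 6)→(6, 0): d=(4,-6) top-left  bias=+0
    (3,0)@(7, 1): e=[4,30,10] → X
    (4,0)@(9, 1): e=[0,22,22] → .  [on edge]
    (2,1)@(5, 3): e=[20,18,6] → X
    (4,1)@(9, 3): e=[12,2,30] → X
    (5,1)@(11, 3): e=[8,-6,42] → .
    (7,1)@(15, 3): e=[0,-22,66] → .  [on edge]
    (1,2)@(3, 5): e=[36,6,2] → X
    (2,2)@(5, 5): e=[32,-2,14] → .
    (3,2)@(7, 5): e=[28,-10,26] → .
    (4,2)@(9, 5): e=[24,-18,38] → .
    (1,3)@(3, 7): e=[48,-14,10] → .
  covered (5 px):
    . . . X . . . . . .
    . . X X X . . . . .
    . X . . . . . . . .
    . . . . . . . . . .
    . . . . . . . . . .
    . . . . . . . . . .
    . . . . . . . . . .
    . . . . . . . . . .
    . . . . . . . . . .
T1:
  2·area = 24  (B↔C swapped to make it positive)
  edge (2, 10)→(10, 12): d=(8,2) right/bottom  bias=-1
  edge (10, 12)→(6, 14): d=(-4,2) right/bottom  bias=-1
  edge (6, 14)→(2, 10): d=(-4,-4) top-left  bias=+0
    (0,4)@(1, 9): e=[-6,30,0] → .  [on edge]
    (1,5)@(3, 11): e=[6,18,0] → X  [on edge]
    (2,5)@(5, 11): e=[2,14,8] → X
    (3,5)@(7, 11): e=[-2,10,16] → .
    (1,6)@(3, 13): e=[22,10,-8] → .
    (2,6)@(5, 13): e=[18,6,0] → X  [on edge]
    (3,6)@(7, 13): e=[14,2,8] → X
    (4,6)@(9, 13): e=[10,-2,16] → .
    (2,7)@(5, 15): e=[34,-2,-8] → .
    (3,7)@(7, 15): e=[30,-6,0] → .  [on edge]
    (4,8)@(9, 17): e=[42,-18,0] → .  [on edge]
  covered (4 px):
    . . . . . . . . . .
    . . . . . . . . . .
    . . . . . . . . . .
    . . . . . . . . . .
    . . . . . . . . . .
    . X X . . . . . . .
    . . X X . . . . . .
    . . . . . . . . . .
    . . . . . . . . . .
T2:
  2·area = 68
  edge (18, 18)→(4, 5): d=(-14,-13) top-left  bias=+0
  edge (4, 5)→(6, 2): d=(2,-3) top-left  bias=+0
  edge (6, 2)→(18, 18): d=(12,16) right/bottom  bias=-1
    (2,2)@(5, 5): e=[13,3,52] → X
    (3,2)@(7, 5): e=[39,9,20] → X
    (4,2)@(9, 5): e=[65,15,-12] → .
    (2,3)@(5, 7): e=[-15,7,76] → .
    (3,3)@(7, 7): e=[11,13,44] → X
    (4,3)@(9, 7): e=[37,19,12] → X
    (5,3)@(11, 7): e=[63,25,-20] → .
    (3,4)@(7, 9): e=[-17,17,68] → .
    (4,4)@(9, 9): e=[9,23,36] → X
    (5,4)@(11, 9): e=[35,29,4] → X
    (6,4)@(13, 9): e=[61,35,-28] → .
    (4,5)@(9, 11): e=[-19,27,60] → .
  covered (10 px):
    . . . . . . . . . .
    . . . . . . . . . .
    . . X X . . . . . .
    . . . X X . . . . .
    . . . . X X . . . .
    . . . . . X . . . .
    . . . . . . X . . .
    . . . . . . . X . .
    . . . . . . . . X .

Final: [53,12,3]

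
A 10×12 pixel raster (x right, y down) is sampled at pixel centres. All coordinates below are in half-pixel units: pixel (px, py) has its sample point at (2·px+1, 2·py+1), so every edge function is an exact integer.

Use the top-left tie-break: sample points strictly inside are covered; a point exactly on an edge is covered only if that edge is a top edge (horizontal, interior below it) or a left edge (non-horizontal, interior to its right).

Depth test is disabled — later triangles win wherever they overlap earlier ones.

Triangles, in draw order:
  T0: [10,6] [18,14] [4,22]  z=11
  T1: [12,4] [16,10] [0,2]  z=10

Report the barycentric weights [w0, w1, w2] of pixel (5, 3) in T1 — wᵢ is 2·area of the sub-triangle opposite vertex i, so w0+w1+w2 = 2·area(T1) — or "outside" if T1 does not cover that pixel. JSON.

T0:
  2·area = 176
  edge (10, 6)→(18, 14): d=(8,8) right/bottom  bias=-1
  edge (18, 14)→(4, 22): d=(-14,8) right/bottom  bias=-1
  edge (4, 22)→(10, 6): d=(6,-16) top-left  bias=+0
    (2,0)@(5, 1): e=[0,286,-110] → .  [on edge]
    (3,1)@(7, 3): e=[0,242,-66] → .  [on edge]
    (4,2)@(9, 5): e=[0,198,-22] → .  [on edge]
    (5,3)@(11, 7): e=[0,154,22] → .  [on edge]
    (4,4)@(9, 9): e=[32,142,2] → X
    (5,4)@(11, 9): e=[16,126,34] → X
    (6,4)@(13, 9): e=[0,110,66] → .  [on edge]
    (4,5)@(9, 11): e=[48,114,14] → X
    (6,5)@(13, 11): e=[16,82,78] → X
    (7,5)@(15, 11): e=[0,66,110] → .  [on edge]
    (4,6)@(9, 13): e=[64,86,26] → X
    (7,6)@(15, 13): e=[16,38,122] → X
    (8,6)@(17, 13): e=[0,22,154] → .  [on edge]
    (9,7)@(19, 15): e=[0,-22,198] → .  [on edge]
  covered (20 px):
    . . . . . . . . . .
    . . . . . . . . . .
    . . . . . . . . . .
    . . . . . . . . . .
    . . . . X X . . . .
    . . . . X X X . . .
    . . . . X X X X . .
    . . . X X X X X . .
    . . . X X X . . . .
    . . . X X . . . . .
    . . X . . . . . . .
    . . . . . . . . . .
T1:
  2·area = 64
  edge (12, 4)→(16, 10): d=(4,6) right/bottom  bias=-1
  edge (16, 10)→(0, 2): d=(-16,-8) top-left  bias=+0
  edge (0, 2)→(12, 4): d=(12,2) right/bottom  bias=-1
    (1,1)@(3, 3): e=[50,8,6] → X
    (2,1)@(5, 3): e=[38,24,2] → X
    (3,1)@(7, 3): e=[26,40,-2] → .
    (1,2)@(3, 5): e=[58,-24,30] → .
    (2,2)@(5, 5): e=[46,-8,26] → .
    (3,2)@(7, 5): e=[34,8,22] → X
    (4,2)@(9, 5): e=[22,24,18] → X
    (5,2)@(11, 5): e=[10,40,14] → X
    (6,2)@(13, 5): e=[-2,56,10] → .
    (3,3)@(7, 7): e=[42,-24,46] → .
    (4,3)@(9, 7): e=[30,-8,42] → .
    (5,3)@(11, 7): e=[18,8,38] → X
  covered (8 px):
    . . . . . . . . . .
    . X X . . . . . . .
    . . . X X X . . . .
    . . . . . X X . . .
    . . . . . . . X . .
    . . . . . . . . . .
    . . . . . . . . . .
    . . . . . . . . . .
    . . . . . . . . . .
    . . . . . . . . . .
    . . . . . . . . . .
    . . . . . . . . . .

Result: [8,38,18]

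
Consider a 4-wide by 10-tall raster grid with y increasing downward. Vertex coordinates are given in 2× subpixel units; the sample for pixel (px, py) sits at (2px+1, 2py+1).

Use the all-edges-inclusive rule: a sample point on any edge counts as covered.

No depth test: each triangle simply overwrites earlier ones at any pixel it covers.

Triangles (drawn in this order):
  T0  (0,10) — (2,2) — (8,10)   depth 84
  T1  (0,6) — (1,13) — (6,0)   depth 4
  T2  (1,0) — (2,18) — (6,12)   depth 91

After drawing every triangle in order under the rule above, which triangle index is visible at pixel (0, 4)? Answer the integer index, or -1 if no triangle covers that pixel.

T0:
  2·area = 64
  edge (0, 10)→(2, 2): d=(2,-8) inclusive
  edge (2, 2)→(8, 10): d=(6,8) inclusive
  edge (8, 10)→(0, 10): d=(-8,0) inclusive
    (1,2)@(3, 5): e=[14,10,40] → █
    (2,2)@(5, 5): e=[30,-6,40] → ·
    (0,3)@(1, 7): e=[2,38,24] → █
    (2,3)@(5, 7): e=[34,6,24] → █
    (3,3)@(7, 7): e=[50,-10,24] → ·
    (0,4)@(1, 9): e=[6,50,8] → █
    (3,4)@(7, 9): e=[54,2,8] → █
    (0,5)@(1, 11): e=[10,62,-8] → ·
    (1,5)@(3, 11): e=[26,46,-8] → ·
    (2,5)@(5, 11): e=[42,30,-8] → ·
    (3,5)@(7, 11): e=[58,14,-8] → ·
  covered (8 px):
    · · · ·
    · · · ·
    · █ · ·
    █ █ █ ·
    █ █ █ █
    · · · ·
    · · · ·
    · · · ·
    · · · ·
    · · · ·
T1:
  2·area = 48  (B↔C swapped to make it positive)
  edge (0, 6)→(6, 0): d=(6,-6) inclusive
  edge (6, 0)→(1, 13): d=(-5,13) inclusive
  edge (1, 13)→(0, 6): d=(-1,-7) inclusive
    (2,0)@(5, 1): e=[0,8,40] → █  [on edge]
    (3,0)@(7, 1): e=[12,-18,54] → ·
    (1,1)@(3, 3): e=[0,24,24] → █  [on edge]
    (2,1)@(5, 3): e=[12,-2,38] → ·
    (0,2)@(1, 5): e=[0,40,8] → █  [on edge]
    (2,2)@(5, 5): e=[24,-12,36] → ·
    (0,3)@(1, 7): e=[12,30,6] → █
    (2,3)@(5, 7): e=[36,-22,34] → ·
    (0,4)@(1, 9): e=[24,20,4] → █
    (1,4)@(3, 9): e=[36,-6,18] → ·
    (0,5)@(1, 11): e=[36,10,2] → █
    (1,5)@(3, 11): e=[48,-16,16] → ·
    (0,6)@(1, 13): e=[48,0,0] → █  [on edge]
  covered (9 px):
    · · █ ·
    · █ · ·
    █ █ · ·
    █ █ · ·
    █ · · ·
    █ · · ·
    █ · · ·
    · · · ·
    · · · ·
    · · · ·
T2:
  2·area = 78  (B↔C swapped to make it positive)
  edge (1, 0)→(6, 12): d=(5,12) inclusive
  edge (6, 12)→(2, 18): d=(-4,6) inclusive
  edge (2, 18)→(1, 0): d=(-1,-18) inclusive
    (1,2)@(3, 5): e=[1,46,31] → █
    (2,2)@(5, 5): e=[-23,34,67] → ·
    (1,3)@(3, 7): e=[11,38,29] → █
    (2,3)@(5, 7): e=[-13,26,65] → ·
    (1,4)@(3, 9): e=[21,30,27] → █
    (2,4)@(5, 9): e=[-3,18,63] → ·
    (1,5)@(3, 11): e=[31,22,25] → █
    (2,5)@(5, 11): e=[7,10,61] → █
    (3,5)@(7, 11): e=[-17,-2,97] → ·
    (1,6)@(3, 13): e=[41,14,23] → █
    (3,6)@(7, 13): e=[-7,-10,95] → ·
    (1,7)@(3, 15): e=[51,6,21] → █
  covered (8 px):
    · · · ·
    · · · ·
    · █ · ·
    · █ · ·
    · █ · ·
    · █ █ ·
    · █ █ ·
    · █ · ·
    · · · ·
    · · · ·

Z-buffer (winner per pixel, '.' = empty):
  . . 1 .
  . 1 . .
  1 2 . .
  1 2 0 .
  1 2 0 0
  1 2 2 .
  1 2 2 .
  . 2 . .
  . . . .
  . . . .

Result: 1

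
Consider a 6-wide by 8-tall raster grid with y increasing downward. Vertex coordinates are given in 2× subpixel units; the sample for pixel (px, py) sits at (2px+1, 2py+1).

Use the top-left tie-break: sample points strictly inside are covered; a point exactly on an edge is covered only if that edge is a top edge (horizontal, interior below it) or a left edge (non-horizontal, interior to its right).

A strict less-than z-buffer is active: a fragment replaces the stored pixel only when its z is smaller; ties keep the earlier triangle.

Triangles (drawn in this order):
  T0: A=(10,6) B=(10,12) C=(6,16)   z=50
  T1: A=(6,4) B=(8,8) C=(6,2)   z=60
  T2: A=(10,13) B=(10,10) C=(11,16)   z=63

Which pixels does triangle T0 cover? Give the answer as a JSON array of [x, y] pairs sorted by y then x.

T0:
  2·area = 24
  edge (10, 6)→(10, 12): d=(0,6) right/bottom  bias=-1
  edge (10, 12)→(6, 16): d=(-4,4) right/bottom  bias=-1
  edge (6, 16)→(10, 6): d=(4,-10) top-left  bias=+0
    (4,4)@(9, 9): e=[6,16,2] → #
    (5,4)@(11, 9): e=[-6,8,22] → ·
    (4,5)@(9, 11): e=[6,8,10] → #
    (5,5)@(11, 11): e=[-6,0,30] → ·  [on edge]
    (4,6)@(9, 13): e=[6,0,18] → ·  [on edge]
    (3,7)@(7, 15): e=[18,0,6] → ·  [on edge]
  covered (2 px):
    · · · · · ·
    · · · · · ·
    · · · · · ·
    · · · · · ·
    · · · · # ·
    · · · · # ·
    · · · · · ·
    · · · · · ·
T1:
  2·area = 4  (B↔C swapped to make it positive)
  edge (6, 4)→(6, 2): d=(0,-2) top-left  bias=+0
  edge (6, 2)→(8, 8): d=(2,6) right/bottom  bias=-1
  edge (8, 8)→(6, 4): d=(-2,-4) top-left  bias=+0
    (3,2)@(7, 5): e=[2,0,2] → ·  [on edge]
    (4,5)@(9, 11): e=[6,0,-2] → ·  [on edge]
  covered (0 px):
    · · · · · ·
    · · · · · ·
    · · · · · ·
    · · · · · ·
    · · · · · ·
    · · · · · ·
    · · · · · ·
    · · · · · ·
T2:
  2·area = 3
  edge (10, 13)→(10, 10): d=(0,-3) top-left  bias=+0
  edge (10, 10)→(11, 16): d=(1,6) right/bottom  bias=-1
  edge (11, 16)→(10, 13): d=(-1,-3) top-left  bias=+0
  covered (0 px):
    · · · · · ·
    · · · · · ·
    · · · · · ·
    · · · · · ·
    · · · · · ·
    · · · · · ·
    · · · · · ·
    · · · · · ·

Final: [[4,4],[4,5]]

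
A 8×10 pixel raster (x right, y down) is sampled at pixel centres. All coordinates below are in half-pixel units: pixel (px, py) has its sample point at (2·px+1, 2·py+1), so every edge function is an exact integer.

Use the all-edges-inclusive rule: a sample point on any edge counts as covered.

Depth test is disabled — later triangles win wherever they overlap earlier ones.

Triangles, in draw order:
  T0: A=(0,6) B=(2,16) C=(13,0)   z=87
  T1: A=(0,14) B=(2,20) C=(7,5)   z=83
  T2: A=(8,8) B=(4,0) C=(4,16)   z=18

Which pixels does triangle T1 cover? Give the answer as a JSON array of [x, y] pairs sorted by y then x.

T0:
  2·area = 142  (B↔C swapped to make it positive)
  edge (0, 6)→(13, 0): d=(13,-6) inclusive
  edge (13, 0)→(2, 16): d=(-11,16) inclusive
  edge (2, 16)→(0, 6): d=(-2,-10) inclusive
    (5,0)@(11, 1): e=[1,21,120] → #
    (6,0)@(13, 1): e=[13,-11,140] → ·
    (3,1)@(7, 3): e=[3,63,76] → #
    (4,1)@(9, 3): e=[15,31,96] → #
    (5,1)@(11, 3): e=[27,-1,116] → ·
    (1,2)@(3, 5): e=[5,105,32] → #
    (2,2)@(5, 5): e=[17,73,52] → #
    (5,2)@(11, 5): e=[53,-23,112] → ·
    (0,3)@(1, 7): e=[19,115,8] → #
    (4,3)@(9, 7): e=[67,-13,88] → ·
    (0,4)@(1, 9): e=[45,93,4] → #
    (3,4)@(7, 9): e=[81,-3,64] → ·
    (0,5)@(1, 11): e=[71,71,0] → #  [on edge]
  covered (18 px):
    · · · · · # · ·
    · · · # # · · ·
    · # # # # · · ·
    # # # # · · · ·
    # # # · · · · ·
    # # # · · · · ·
    · # · · · · · ·
    · · · · · · · ·
    · · · · · · · ·
    · · · · · · · ·
T1:
  2·area = 60  (B↔C swapped to make it positive)
  edge (0, 14)→(7, 5): d=(7,-9) inclusive
  edge (7, 5)→(2, 20): d=(-5,15) inclusive
  edge (2, 20)→(0, 14): d=(-2,-6) inclusive
    (3,2)@(7, 5): e=[0,0,60] → #  [on edge]
    (4,2)@(9, 5): e=[18,-30,72] → ·
    (3,3)@(7, 7): e=[14,-10,56] → ·
    (2,4)@(5, 9): e=[10,10,40] → #
    (3,4)@(7, 9): e=[28,-20,52] → ·
    (1,5)@(3, 11): e=[6,30,24] → #
    (2,5)@(5, 11): e=[24,0,36] → #  [on edge]
    (3,5)@(7, 11): e=[42,-30,48] → ·
    (0,6)@(1, 13): e=[2,50,8] → #
    (2,6)@(5, 13): e=[38,-10,32] → ·
    (0,7)@(1, 15): e=[16,40,4] → #
    (2,7)@(5, 15): e=[52,-20,28] → ·
    (0,8)@(1, 17): e=[30,30,0] → #  [on edge]
    (1,8)@(3, 17): e=[48,0,12] → #  [on edge]
  covered (10 px):
    · · · · · · · ·
    · · · · · · · ·
    · · · # · · · ·
    · · · · · · · ·
    · · # · · · · ·
    · # # · · · · ·
    # # · · · · · ·
    # # · · · · · ·
    # # · · · · · ·
    · · · · · · · ·
T2:
  2·area = 64  (B↔C swapped to make it positive)
  edge (8, 8)→(4, 16): d=(-4,8) inclusive
  edge (4, 16)→(4, 0): d=(0,-16) inclusive
  edge (4, 0)→(8, 8): d=(4,8) inclusive
    (2,1)@(5, 3): e=[44,16,4] → #
    (3,1)@(7, 3): e=[28,48,-12] → ·
    (2,2)@(5, 5): e=[36,16,12] → #
    (3,2)@(7, 5): e=[20,48,-4] → ·
    (2,3)@(5, 7): e=[28,16,20] → #
    (3,3)@(7, 7): e=[12,48,4] → #
    (4,3)@(9, 7): e=[-4,80,-12] → ·
    (2,4)@(5, 9): e=[20,16,28] → #
    (4,4)@(9, 9): e=[-12,80,-4] → ·
    (2,5)@(5, 11): e=[12,16,36] → #
    (3,5)@(7, 11): e=[-4,48,20] → ·
    (2,6)@(5, 13): e=[4,16,44] → #
  covered (8 px):
    · · · · · · · ·
    · · # · · · · ·
    · · # · · · · ·
    · · # # · · · ·
    · · # # · · · ·
    · · # · · · · ·
    · · # · · · · ·
    · · · · · · · ·
    · · · · · · · ·
    · · · · · · · ·

Answer: [[3,2],[2,4],[1,5],[2,5],[0,6],[1,6],[0,7],[1,7],[0,8],[1,8]]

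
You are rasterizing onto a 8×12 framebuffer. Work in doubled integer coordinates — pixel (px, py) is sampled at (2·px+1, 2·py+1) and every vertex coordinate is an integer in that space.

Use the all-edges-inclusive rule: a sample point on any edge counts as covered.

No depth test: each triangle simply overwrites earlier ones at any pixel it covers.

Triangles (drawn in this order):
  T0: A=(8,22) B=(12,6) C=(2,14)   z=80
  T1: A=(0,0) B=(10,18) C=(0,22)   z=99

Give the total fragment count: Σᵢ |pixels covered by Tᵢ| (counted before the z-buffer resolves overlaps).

T0:
  2·area = 128  (B↔C swapped to make it positive)
  edge (8, 22)→(2, 14): d=(-6,-8) inclusive
  edge (2, 14)→(12, 6): d=(10,-8) inclusive
  edge (12, 6)→(8, 22): d=(-4,16) inclusive
    (5,3)@(11, 7): e=[114,2,12] → █
    (6,3)@(13, 7): e=[130,18,-20] → ·
    (4,4)@(9, 9): e=[86,6,36] → █
    (6,4)@(13, 9): e=[118,38,-28] → ·
    (3,5)@(7, 11): e=[58,10,60] → █
    (5,5)@(11, 11): e=[90,42,-4] → ·
    (2,6)@(5, 13): e=[30,14,84] → █
    (5,6)@(11, 13): e=[78,62,-12] → ·
    (1,7)@(3, 15): e=[2,18,108] → █
    (5,7)@(11, 15): e=[66,82,-20] → ·
    (1,8)@(3, 17): e=[-10,38,100] → ·
    (2,8)@(5, 17): e=[6,54,68] → █
  covered (16 px):
    · · · · · · · ·
    · · · · · · · ·
    · · · · · · · ·
    · · · · · █ · ·
    · · · · █ █ · ·
    · · · █ █ · · ·
    · · █ █ █ · · ·
    · █ █ █ █ · · ·
    · · █ █ █ · · ·
    · · · █ · · · ·
    · · · · · · · ·
    · · · · · · · ·
T1:
  2·area = 220
  edge (0, 0)→(10, 18): d=(10,18) inclusive
  edge (10, 18)→(0, 22): d=(-10,4) inclusive
  edge (0, 22)→(0, 0): d=(0,-22) inclusive
    (0,1)@(1, 3): e=[12,186,22] → █
    (1,1)@(3, 3): e=[-24,178,66] → ·
    (0,2)@(1, 5): e=[32,166,22] → █
    (1,2)@(3, 5): e=[-4,158,66] → ·
    (0,3)@(1, 7): e=[52,146,22] → █
    (1,3)@(3, 7): e=[16,138,66] → █
    (2,3)@(5, 7): e=[-20,130,110] → ·
    (0,4)@(1, 9): e=[72,126,22] → █
    (2,4)@(5, 9): e=[0,110,110] → █  [on edge]
    (3,4)@(7, 9): e=[-36,102,154] → ·
    (0,5)@(1, 11): e=[92,106,22] → █
    (3,5)@(7, 11): e=[-16,82,154] → ·
  covered (28 px):
    · · · · · · · ·
    █ · · · · · · ·
    █ · · · · · · ·
    █ █ · · · · · ·
    █ █ █ · · · · ·
    █ █ █ · · · · ·
    █ █ █ █ · · · ·
    █ █ █ █ · · · ·
    █ █ █ █ █ · · ·
    █ █ █ █ · · · ·
    █ · · · · · · ·
    · · · · · · · ·

Result: 44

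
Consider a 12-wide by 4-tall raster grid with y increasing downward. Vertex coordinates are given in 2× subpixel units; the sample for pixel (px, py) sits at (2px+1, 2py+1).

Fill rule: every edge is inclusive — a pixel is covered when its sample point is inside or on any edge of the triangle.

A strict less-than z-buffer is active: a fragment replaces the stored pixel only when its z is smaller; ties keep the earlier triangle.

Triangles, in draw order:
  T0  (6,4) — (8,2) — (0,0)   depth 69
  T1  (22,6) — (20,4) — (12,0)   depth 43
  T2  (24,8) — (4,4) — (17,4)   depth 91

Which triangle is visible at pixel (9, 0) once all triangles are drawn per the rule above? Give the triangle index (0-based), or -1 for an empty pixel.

T0:
  2·area = 20  (B↔C swapped to make it positive)
  edge (6, 4)→(0, 0): d=(-6,-4) inclusive
  edge (0, 0)→(8, 2): d=(8,2) inclusive
  edge (8, 2)→(6, 4): d=(-2,2) inclusive
    (1,0)@(3, 1): e=[6,2,12] → #
    (2,0)@(5, 1): e=[14,-2,8] → ·
    (4,0)@(9, 1): e=[30,-10,0] → ·  [on edge]
    (1,1)@(3, 3): e=[-6,18,8] → ·
    (2,1)@(5, 3): e=[2,14,4] → #
    (3,1)@(7, 3): e=[10,10,0] → #  [on edge]
    (4,1)@(9, 3): e=[18,6,-4] → ·
    (2,2)@(5, 5): e=[-10,30,0] → ·  [on edge]
    (3,2)@(7, 5): e=[-2,26,-4] → ·
    (1,3)@(3, 7): e=[-30,50,0] → ·  [on edge]
  covered (3 px):
    · # · · · · · · · · · ·
    · · # # · · · · · · · ·
    · · · · · · · · · · · ·
    · · · · · · · · · · · ·
T1:
  2·area = 8  (B↔C swapped to make it positive)
  edge (22, 6)→(12, 0): d=(-10,-6) inclusive
  edge (12, 0)→(20, 4): d=(8,4) inclusive
  edge (20, 4)→(22, 6): d=(2,2) inclusive
    (8,0)@(17, 1): e=[20,-12,0] → ·  [on edge]
    (8,1)@(17, 3): e=[0,4,4] → #  [on edge]
    (9,1)@(19, 3): e=[12,-4,0] → ·  [on edge]
    (8,2)@(17, 5): e=[-20,20,8] → ·
    (10,2)@(21, 5): e=[4,4,0] → #  [on edge]
    (11,2)@(23, 5): e=[16,-4,-4] → ·
    (10,3)@(21, 7): e=[-16,20,4] → ·
    (11,3)@(23, 7): e=[-4,12,0] → ·  [on edge]
  covered (2 px):
    · · · · · · · · · · · ·
    · · · · · · · · # · · ·
    · · · · · · · · · · # ·
    · · · · · · · · · · · ·
T2:
  2·area = 52
  edge (24, 8)→(4, 4): d=(-20,-4) inclusive
  edge (4, 4)→(17, 4): d=(13,0) inclusive
  edge (17, 4)→(24, 8): d=(7,4) inclusive
    (4,2)@(9, 5): e=[0,13,39] → #  [on edge]
    (5,2)@(11, 5): e=[8,13,31] → #
    (6,2)@(13, 5): e=[16,13,23] → #
    (7,2)@(15, 5): e=[24,13,15] → #
    (8,2)@(17, 5): e=[32,13,7] → #
    (9,2)@(19, 5): e=[40,13,-1] → ·
    (4,3)@(9, 7): e=[-40,39,53] → ·
    (5,3)@(11, 7): e=[-32,39,45] → ·
    (6,3)@(13, 7): e=[-24,39,37] → ·
    (7,3)@(15, 7): e=[-16,39,29] → ·
    (8,3)@(17, 7): e=[-8,39,21] → ·
    (9,3)@(19, 7): e=[0,39,13] → #  [on edge]
  covered (7 px):
    · · · · · · · · · · · ·
    · · · · · · · · · · · ·
    · · · · # # # # # · · ·
    · · · · · · · · · # # ·

Z-buffer (winner per pixel, '.' = empty):
  . 0 . . . . . . . . . .
  . . 0 0 . . . . 1 . . .
  . . . . 2 2 2 2 2 . 1 .
  . . . . . . . . . 2 2 .

Final: -1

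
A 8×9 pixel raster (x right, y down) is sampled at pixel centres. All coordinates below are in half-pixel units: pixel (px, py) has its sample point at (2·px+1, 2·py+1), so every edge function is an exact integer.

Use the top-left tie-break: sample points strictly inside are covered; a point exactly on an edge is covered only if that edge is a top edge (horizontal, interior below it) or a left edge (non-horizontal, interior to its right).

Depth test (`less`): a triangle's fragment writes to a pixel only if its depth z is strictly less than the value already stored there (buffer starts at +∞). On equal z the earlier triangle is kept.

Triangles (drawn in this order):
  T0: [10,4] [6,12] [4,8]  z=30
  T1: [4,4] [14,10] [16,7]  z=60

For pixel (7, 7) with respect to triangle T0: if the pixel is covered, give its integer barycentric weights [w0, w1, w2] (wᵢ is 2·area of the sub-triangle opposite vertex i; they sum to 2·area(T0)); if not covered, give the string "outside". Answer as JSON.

T0:
  2·area = 32
  edge (10, 4)→(6, 12): d=(-4,8) right/bottom  bias=-1
  edge (6, 12)→(4, 8): d=(-2,-4) top-left  bias=+0
  edge (4, 8)→(10, 4): d=(6,-4) top-left  bias=+0
    (4,2)@(9, 5): e=[4,26,2] → █
    (5,2)@(11, 5): e=[-12,34,10] → ·
    (3,3)@(7, 7): e=[12,14,6] → █
    (4,3)@(9, 7): e=[-4,22,14] → ·
    (2,4)@(5, 9): e=[20,2,10] → █
    (4,4)@(9, 9): e=[-12,18,26] → ·
    (2,5)@(5, 11): e=[12,-2,22] → ·
    (3,5)@(7, 11): e=[-4,6,30] → ·
  covered (4 px):
    · · · · · · · ·
    · · · · · · · ·
    · · · · █ · · ·
    · · · █ · · · ·
    · · █ █ · · · ·
    · · · · · · · ·
    · · · · · · · ·
    · · · · · · · ·
    · · · · · · · ·
T1:
  2·area = 42  (B↔C swapped to make it positive)
  edge (4, 4)→(16, 7): d=(12,3) right/bottom  bias=-1
  edge (16, 7)→(14, 10): d=(-2,3) right/bottom  bias=-1
  edge (14, 10)→(4, 4): d=(-10,-6) top-left  bias=+0
    (3,2)@(7, 5): e=[3,31,8] → █
    (4,2)@(9, 5): e=[-3,25,20] → ·
    (3,3)@(7, 7): e=[27,27,-12] → ·
    (4,3)@(9, 7): e=[21,21,0] → █  [on edge]
    (5,3)@(11, 7): e=[15,15,12] → █
    (6,3)@(13, 7): e=[9,9,24] → █
    (7,3)@(15, 7): e=[3,3,36] → █
    (4,4)@(9, 9): e=[45,17,-20] → ·
    (5,4)@(11, 9): e=[39,11,-8] → ·
    (6,4)@(13, 9): e=[33,5,4] → █
    (7,4)@(15, 9): e=[27,-1,16] → ·
    (6,5)@(13, 11): e=[57,1,-16] → ·
  covered (6 px):
    · · · · · · · ·
    · · · · · · · ·
    · · · █ · · · ·
    · · · · █ █ █ █
    · · · · · · █ ·
    · · · · · · · ·
    · · · · · · · ·
    · · · · · · · ·
    · · · · · · · ·

Answer: "outside"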